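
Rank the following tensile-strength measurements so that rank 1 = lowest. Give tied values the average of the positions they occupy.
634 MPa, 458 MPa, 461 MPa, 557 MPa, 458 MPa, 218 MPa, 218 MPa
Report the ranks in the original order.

Sorted (ascending): 218, 218, 458, 458, 461, 557, 634
The 2 values of 218 occupy positions 1–2 → average rank (1+2)/2 = 1.5.
The 2 values of 458 occupy positions 3–4 → average rank (3+4)/2 = 3.5.

7, 3.5, 5, 6, 3.5, 1.5, 1.5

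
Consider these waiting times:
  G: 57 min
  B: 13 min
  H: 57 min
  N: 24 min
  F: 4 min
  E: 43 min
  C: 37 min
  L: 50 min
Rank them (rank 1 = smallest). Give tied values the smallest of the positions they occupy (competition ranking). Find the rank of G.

7

Sorted (ascending): 4, 13, 24, 37, 43, 50, 57, 57
The 2 values of 57 occupy positions 7–8 → each gets rank 7.
G has value 57 min → rank 7.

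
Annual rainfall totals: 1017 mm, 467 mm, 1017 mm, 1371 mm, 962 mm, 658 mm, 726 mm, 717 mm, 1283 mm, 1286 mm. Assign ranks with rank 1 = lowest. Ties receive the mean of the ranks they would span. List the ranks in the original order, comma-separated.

Sorted (ascending): 467, 658, 717, 726, 962, 1017, 1017, 1283, 1286, 1371
The 2 values of 1017 occupy positions 6–7 → average rank (6+7)/2 = 6.5.

6.5, 1, 6.5, 10, 5, 2, 4, 3, 8, 9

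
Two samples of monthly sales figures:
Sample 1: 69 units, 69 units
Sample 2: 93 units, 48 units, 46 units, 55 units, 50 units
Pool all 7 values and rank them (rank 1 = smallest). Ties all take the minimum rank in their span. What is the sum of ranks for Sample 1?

10

Sorted (ascending): 46, 48, 50, 55, 69, 69, 93
The 2 values of 69 occupy positions 5–6 → each gets rank 5.
Sample 1 values → pooled ranks: 69→5, 69→5
Rank sum = 5 + 5 = 10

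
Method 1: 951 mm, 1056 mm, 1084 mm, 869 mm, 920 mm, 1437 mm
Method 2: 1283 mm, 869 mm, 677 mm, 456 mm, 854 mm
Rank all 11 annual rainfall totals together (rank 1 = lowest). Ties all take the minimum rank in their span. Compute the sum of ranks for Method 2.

20

Sorted (ascending): 456, 677, 854, 869, 869, 920, 951, 1056, 1084, 1283, 1437
The 2 values of 869 occupy positions 4–5 → each gets rank 4.
Method 2 values → pooled ranks: 1283→10, 869→4, 677→2, 456→1, 854→3
Rank sum = 10 + 4 + 2 + 1 + 3 = 20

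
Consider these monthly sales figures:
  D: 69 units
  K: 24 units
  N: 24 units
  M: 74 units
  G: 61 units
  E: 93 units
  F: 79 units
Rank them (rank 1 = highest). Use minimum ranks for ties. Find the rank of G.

5

Sorted (descending): 93, 79, 74, 69, 61, 24, 24
The 2 values of 24 occupy positions 6–7 → each gets rank 6.
G has value 61 units → rank 5.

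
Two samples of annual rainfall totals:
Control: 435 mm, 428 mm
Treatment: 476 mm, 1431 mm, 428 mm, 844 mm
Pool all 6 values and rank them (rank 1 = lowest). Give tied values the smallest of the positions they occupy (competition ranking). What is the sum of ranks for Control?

Sorted (ascending): 428, 428, 435, 476, 844, 1431
The 2 values of 428 occupy positions 1–2 → each gets rank 1.
Control values → pooled ranks: 435→3, 428→1
Rank sum = 3 + 1 = 4

4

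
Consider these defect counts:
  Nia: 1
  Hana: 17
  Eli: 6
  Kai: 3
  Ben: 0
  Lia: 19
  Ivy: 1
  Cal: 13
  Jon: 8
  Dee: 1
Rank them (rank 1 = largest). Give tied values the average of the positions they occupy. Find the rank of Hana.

2

Sorted (descending): 19, 17, 13, 8, 6, 3, 1, 1, 1, 0
The 3 values of 1 occupy positions 7–9 → average rank 8.
Hana has value 17 → rank 2.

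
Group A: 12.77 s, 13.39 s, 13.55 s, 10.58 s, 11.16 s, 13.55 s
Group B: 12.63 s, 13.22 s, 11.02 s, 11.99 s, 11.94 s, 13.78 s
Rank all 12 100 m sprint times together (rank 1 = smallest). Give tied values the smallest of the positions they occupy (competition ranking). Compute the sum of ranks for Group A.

Sorted (ascending): 10.58, 11.02, 11.16, 11.94, 11.99, 12.63, 12.77, 13.22, 13.39, 13.55, 13.55, 13.78
The 2 values of 13.55 occupy positions 10–11 → each gets rank 10.
Group A values → pooled ranks: 12.77→7, 13.39→9, 13.55→10, 10.58→1, 11.16→3, 13.55→10
Rank sum = 7 + 9 + 10 + 1 + 3 + 10 = 40

40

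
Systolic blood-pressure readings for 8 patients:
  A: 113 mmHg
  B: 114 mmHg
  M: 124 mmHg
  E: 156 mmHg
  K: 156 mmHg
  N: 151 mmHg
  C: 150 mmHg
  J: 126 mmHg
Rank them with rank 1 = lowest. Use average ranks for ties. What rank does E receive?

7.5

Sorted (ascending): 113, 114, 124, 126, 150, 151, 156, 156
The 2 values of 156 occupy positions 7–8 → average rank (7+8)/2 = 7.5.
E has value 156 mmHg → rank 7.5.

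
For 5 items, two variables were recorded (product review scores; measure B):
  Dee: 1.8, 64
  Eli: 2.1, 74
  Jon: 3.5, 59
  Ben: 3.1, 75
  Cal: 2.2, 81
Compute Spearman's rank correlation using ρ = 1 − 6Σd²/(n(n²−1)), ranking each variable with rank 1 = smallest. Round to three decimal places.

-0.100

Ranks of variable 1: 1, 2, 5, 4, 3
Ranks of variable 2: 2, 3, 1, 4, 5
d = r₁ − r₂: -1, -1, 4, 0, -2
d²: 1, 1, 16, 0, 4; Σd² = 22
ρ = 1 − 6·22/(5·24) = 1 − 132/120 = -0.100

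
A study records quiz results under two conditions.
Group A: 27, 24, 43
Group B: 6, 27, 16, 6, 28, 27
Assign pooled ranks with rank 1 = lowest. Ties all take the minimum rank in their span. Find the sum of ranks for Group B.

Sorted (ascending): 6, 6, 16, 24, 27, 27, 27, 28, 43
The 2 values of 6 occupy positions 1–2 → each gets rank 1.
The 3 values of 27 occupy positions 5–7 → each gets rank 5.
Group B values → pooled ranks: 6→1, 27→5, 16→3, 6→1, 28→8, 27→5
Rank sum = 1 + 5 + 3 + 1 + 8 + 5 = 23

23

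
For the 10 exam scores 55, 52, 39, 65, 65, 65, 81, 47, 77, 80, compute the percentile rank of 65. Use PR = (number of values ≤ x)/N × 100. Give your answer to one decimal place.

N = 10.
Strictly below 65: 4. Equal to 65: 3.
PR = 7/10 × 100 = 70.0

70.0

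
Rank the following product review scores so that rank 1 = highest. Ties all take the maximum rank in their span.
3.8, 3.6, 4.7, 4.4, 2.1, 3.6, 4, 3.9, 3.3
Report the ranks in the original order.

Sorted (descending): 4.7, 4.4, 4, 3.9, 3.8, 3.6, 3.6, 3.3, 2.1
The 2 values of 3.6 occupy positions 6–7 → each gets rank 7.

5, 7, 1, 2, 9, 7, 3, 4, 8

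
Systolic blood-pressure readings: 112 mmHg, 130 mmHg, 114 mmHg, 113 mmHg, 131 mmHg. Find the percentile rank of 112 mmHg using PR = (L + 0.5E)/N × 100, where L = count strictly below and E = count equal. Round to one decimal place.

N = 5.
Strictly below 112: 0. Equal to 112: 1.
PR = (0 + 0.5·1)/5 × 100 = 10.0

10.0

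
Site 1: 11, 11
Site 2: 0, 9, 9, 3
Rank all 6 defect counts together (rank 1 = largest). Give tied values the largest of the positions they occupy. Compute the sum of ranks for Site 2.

19

Sorted (descending): 11, 11, 9, 9, 3, 0
The 2 values of 11 occupy positions 1–2 → each gets rank 2.
The 2 values of 9 occupy positions 3–4 → each gets rank 4.
Site 2 values → pooled ranks: 0→6, 9→4, 9→4, 3→5
Rank sum = 6 + 4 + 4 + 5 = 19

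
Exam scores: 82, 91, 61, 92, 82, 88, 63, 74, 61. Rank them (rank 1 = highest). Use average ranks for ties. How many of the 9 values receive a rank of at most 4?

3

Sorted (descending): 92, 91, 88, 82, 82, 74, 63, 61, 61
The 2 values of 82 occupy positions 4–5 → average rank (4+5)/2 = 4.5.
The 2 values of 61 occupy positions 8–9 → average rank (8+9)/2 = 8.5.
Ranks ≤ 4: {1, 2, 3} → 3 values.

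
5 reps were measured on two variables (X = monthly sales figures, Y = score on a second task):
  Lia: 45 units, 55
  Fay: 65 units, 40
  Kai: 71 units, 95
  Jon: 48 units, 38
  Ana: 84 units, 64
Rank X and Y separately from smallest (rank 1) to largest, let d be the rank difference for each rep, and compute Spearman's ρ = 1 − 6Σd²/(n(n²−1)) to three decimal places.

Ranks of variable 1: 1, 3, 4, 2, 5
Ranks of variable 2: 3, 2, 5, 1, 4
d = r₁ − r₂: -2, 1, -1, 1, 1
d²: 4, 1, 1, 1, 1; Σd² = 8
ρ = 1 − 6·8/(5·24) = 1 − 48/120 = 0.600

0.600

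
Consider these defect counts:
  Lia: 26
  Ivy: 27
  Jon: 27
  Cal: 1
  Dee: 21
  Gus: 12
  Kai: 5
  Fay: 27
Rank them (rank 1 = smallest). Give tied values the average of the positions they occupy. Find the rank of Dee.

Sorted (ascending): 1, 5, 12, 21, 26, 27, 27, 27
The 3 values of 27 occupy positions 6–8 → average rank 7.
Dee has value 21 → rank 4.

4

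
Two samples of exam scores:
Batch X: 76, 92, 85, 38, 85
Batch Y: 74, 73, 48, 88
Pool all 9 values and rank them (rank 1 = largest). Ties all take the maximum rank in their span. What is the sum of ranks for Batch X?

Sorted (descending): 92, 88, 85, 85, 76, 74, 73, 48, 38
The 2 values of 85 occupy positions 3–4 → each gets rank 4.
Batch X values → pooled ranks: 76→5, 92→1, 85→4, 38→9, 85→4
Rank sum = 5 + 1 + 4 + 9 + 4 = 23

23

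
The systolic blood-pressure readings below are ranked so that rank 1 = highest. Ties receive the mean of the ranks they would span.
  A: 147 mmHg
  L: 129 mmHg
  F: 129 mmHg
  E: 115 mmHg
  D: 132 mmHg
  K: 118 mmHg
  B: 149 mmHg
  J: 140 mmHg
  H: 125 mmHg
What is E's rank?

9

Sorted (descending): 149, 147, 140, 132, 129, 129, 125, 118, 115
The 2 values of 129 occupy positions 5–6 → average rank (5+6)/2 = 5.5.
E has value 115 mmHg → rank 9.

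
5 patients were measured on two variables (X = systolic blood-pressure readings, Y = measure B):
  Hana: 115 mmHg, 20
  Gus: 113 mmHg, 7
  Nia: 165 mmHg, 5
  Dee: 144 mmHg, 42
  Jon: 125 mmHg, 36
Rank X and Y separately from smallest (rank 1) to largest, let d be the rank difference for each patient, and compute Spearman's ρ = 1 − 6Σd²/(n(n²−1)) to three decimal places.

0.000

Ranks of variable 1: 2, 1, 5, 4, 3
Ranks of variable 2: 3, 2, 1, 5, 4
d = r₁ − r₂: -1, -1, 4, -1, -1
d²: 1, 1, 16, 1, 1; Σd² = 20
ρ = 1 − 6·20/(5·24) = 1 − 120/120 = 0.000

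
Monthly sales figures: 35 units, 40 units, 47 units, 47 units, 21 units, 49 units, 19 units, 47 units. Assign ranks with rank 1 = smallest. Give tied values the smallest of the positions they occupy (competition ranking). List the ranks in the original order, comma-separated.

3, 4, 5, 5, 2, 8, 1, 5

Sorted (ascending): 19, 21, 35, 40, 47, 47, 47, 49
The 3 values of 47 occupy positions 5–7 → each gets rank 5.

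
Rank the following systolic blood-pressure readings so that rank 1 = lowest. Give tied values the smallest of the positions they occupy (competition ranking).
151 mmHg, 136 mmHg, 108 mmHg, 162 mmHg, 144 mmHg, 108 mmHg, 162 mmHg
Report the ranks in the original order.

Sorted (ascending): 108, 108, 136, 144, 151, 162, 162
The 2 values of 108 occupy positions 1–2 → each gets rank 1.
The 2 values of 162 occupy positions 6–7 → each gets rank 6.

5, 3, 1, 6, 4, 1, 6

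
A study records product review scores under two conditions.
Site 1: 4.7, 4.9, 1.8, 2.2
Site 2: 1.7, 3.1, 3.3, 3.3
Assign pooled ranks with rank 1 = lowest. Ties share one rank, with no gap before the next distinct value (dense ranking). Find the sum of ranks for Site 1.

18

Sorted (ascending): 1.7, 1.8, 2.2, 3.1, 3.3, 3.3, 4.7, 4.9
The 2 values of 3.3 share dense rank 5.
Remaining distinct values take the next consecutive integers.
Site 1 values → pooled ranks: 4.7→6, 4.9→7, 1.8→2, 2.2→3
Rank sum = 6 + 7 + 2 + 3 = 18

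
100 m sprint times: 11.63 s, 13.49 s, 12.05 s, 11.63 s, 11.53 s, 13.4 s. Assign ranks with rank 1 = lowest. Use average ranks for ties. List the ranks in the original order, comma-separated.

Sorted (ascending): 11.53, 11.63, 11.63, 12.05, 13.4, 13.49
The 2 values of 11.63 occupy positions 2–3 → average rank (2+3)/2 = 2.5.

2.5, 6, 4, 2.5, 1, 5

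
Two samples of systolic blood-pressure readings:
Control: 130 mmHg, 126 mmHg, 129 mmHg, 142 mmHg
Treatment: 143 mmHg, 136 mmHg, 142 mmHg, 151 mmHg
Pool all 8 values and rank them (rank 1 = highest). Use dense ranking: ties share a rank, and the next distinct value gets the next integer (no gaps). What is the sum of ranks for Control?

Sorted (descending): 151, 143, 142, 142, 136, 130, 129, 126
The 2 values of 142 share dense rank 3.
Remaining distinct values take the next consecutive integers.
Control values → pooled ranks: 130→5, 126→7, 129→6, 142→3
Rank sum = 5 + 7 + 6 + 3 = 21

21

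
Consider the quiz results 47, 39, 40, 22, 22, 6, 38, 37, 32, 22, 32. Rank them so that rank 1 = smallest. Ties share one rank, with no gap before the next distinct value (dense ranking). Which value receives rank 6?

Sorted (ascending): 6, 22, 22, 22, 32, 32, 37, 38, 39, 40, 47
The 3 values of 22 share dense rank 2.
The 2 values of 32 share dense rank 3.
Remaining distinct values take the next consecutive integers.
Rank 6 → value 39.

39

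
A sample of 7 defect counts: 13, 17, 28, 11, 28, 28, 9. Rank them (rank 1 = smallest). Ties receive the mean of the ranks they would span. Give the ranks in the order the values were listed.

3, 4, 6, 2, 6, 6, 1

Sorted (ascending): 9, 11, 13, 17, 28, 28, 28
The 3 values of 28 occupy positions 5–7 → average rank 6.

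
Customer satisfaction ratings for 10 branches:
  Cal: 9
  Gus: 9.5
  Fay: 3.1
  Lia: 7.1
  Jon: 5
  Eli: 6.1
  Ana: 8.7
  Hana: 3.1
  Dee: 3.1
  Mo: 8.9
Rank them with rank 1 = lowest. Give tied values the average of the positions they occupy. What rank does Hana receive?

Sorted (ascending): 3.1, 3.1, 3.1, 5, 6.1, 7.1, 8.7, 8.9, 9, 9.5
The 3 values of 3.1 occupy positions 1–3 → average rank 2.
Hana has value 3.1 → rank 2.

2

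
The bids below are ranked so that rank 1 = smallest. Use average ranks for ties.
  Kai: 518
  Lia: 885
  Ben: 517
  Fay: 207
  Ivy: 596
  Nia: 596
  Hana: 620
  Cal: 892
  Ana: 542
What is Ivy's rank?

Sorted (ascending): 207, 517, 518, 542, 596, 596, 620, 885, 892
The 2 values of 596 occupy positions 5–6 → average rank (5+6)/2 = 5.5.
Ivy has value 596 → rank 5.5.

5.5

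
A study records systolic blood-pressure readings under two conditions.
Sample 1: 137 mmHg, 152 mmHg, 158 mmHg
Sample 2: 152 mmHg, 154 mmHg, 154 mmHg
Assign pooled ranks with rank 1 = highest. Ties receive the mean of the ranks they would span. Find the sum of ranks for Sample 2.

9.5

Sorted (descending): 158, 154, 154, 152, 152, 137
The 2 values of 154 occupy positions 2–3 → average rank (2+3)/2 = 2.5.
The 2 values of 152 occupy positions 4–5 → average rank (4+5)/2 = 4.5.
Sample 2 values → pooled ranks: 152→4.5, 154→2.5, 154→2.5
Rank sum = 4.5 + 2.5 + 2.5 = 9.5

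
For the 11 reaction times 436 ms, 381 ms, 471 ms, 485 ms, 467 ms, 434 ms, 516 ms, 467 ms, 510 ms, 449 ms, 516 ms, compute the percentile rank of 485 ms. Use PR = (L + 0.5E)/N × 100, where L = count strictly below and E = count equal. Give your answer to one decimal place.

N = 11.
Strictly below 485: 7. Equal to 485: 1.
PR = (7 + 0.5·1)/11 × 100 = 68.2

68.2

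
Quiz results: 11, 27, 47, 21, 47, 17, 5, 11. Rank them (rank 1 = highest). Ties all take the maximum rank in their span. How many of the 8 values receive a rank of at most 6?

5

Sorted (descending): 47, 47, 27, 21, 17, 11, 11, 5
The 2 values of 47 occupy positions 1–2 → each gets rank 2.
The 2 values of 11 occupy positions 6–7 → each gets rank 7.
Ranks ≤ 6: {2, 2, 3, 4, 5} → 5 values.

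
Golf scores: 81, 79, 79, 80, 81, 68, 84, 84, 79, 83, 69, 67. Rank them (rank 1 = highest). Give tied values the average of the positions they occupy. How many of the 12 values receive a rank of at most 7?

Sorted (descending): 84, 84, 83, 81, 81, 80, 79, 79, 79, 69, 68, 67
The 2 values of 84 occupy positions 1–2 → average rank (1+2)/2 = 1.5.
The 2 values of 81 occupy positions 4–5 → average rank (4+5)/2 = 4.5.
The 3 values of 79 occupy positions 7–9 → average rank 8.
Ranks ≤ 7: {1.5, 1.5, 3, 4.5, 4.5, 6} → 6 values.

6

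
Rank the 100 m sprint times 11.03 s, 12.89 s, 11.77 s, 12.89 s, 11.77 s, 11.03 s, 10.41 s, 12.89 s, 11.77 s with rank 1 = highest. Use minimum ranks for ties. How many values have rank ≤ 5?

Sorted (descending): 12.89, 12.89, 12.89, 11.77, 11.77, 11.77, 11.03, 11.03, 10.41
The 3 values of 12.89 occupy positions 1–3 → each gets rank 1.
The 3 values of 11.77 occupy positions 4–6 → each gets rank 4.
The 2 values of 11.03 occupy positions 7–8 → each gets rank 7.
Ranks ≤ 5: {1, 1, 1, 4, 4, 4} → 6 values.

6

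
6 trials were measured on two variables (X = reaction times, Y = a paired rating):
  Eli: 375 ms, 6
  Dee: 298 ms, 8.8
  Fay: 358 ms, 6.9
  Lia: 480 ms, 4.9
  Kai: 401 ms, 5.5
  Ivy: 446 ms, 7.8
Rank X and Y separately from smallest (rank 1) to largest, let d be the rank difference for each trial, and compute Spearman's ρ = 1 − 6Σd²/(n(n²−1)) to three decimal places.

-0.657

Ranks of variable 1: 3, 1, 2, 6, 4, 5
Ranks of variable 2: 3, 6, 4, 1, 2, 5
d = r₁ − r₂: 0, -5, -2, 5, 2, 0
d²: 0, 25, 4, 25, 4, 0; Σd² = 58
ρ = 1 − 6·58/(6·35) = 1 − 348/210 = -0.657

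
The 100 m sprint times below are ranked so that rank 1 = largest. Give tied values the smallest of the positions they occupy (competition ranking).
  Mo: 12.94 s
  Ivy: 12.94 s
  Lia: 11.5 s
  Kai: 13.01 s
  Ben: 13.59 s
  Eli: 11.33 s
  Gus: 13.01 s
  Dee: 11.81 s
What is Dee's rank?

Sorted (descending): 13.59, 13.01, 13.01, 12.94, 12.94, 11.81, 11.5, 11.33
The 2 values of 13.01 occupy positions 2–3 → each gets rank 2.
The 2 values of 12.94 occupy positions 4–5 → each gets rank 4.
Dee has value 11.81 s → rank 6.

6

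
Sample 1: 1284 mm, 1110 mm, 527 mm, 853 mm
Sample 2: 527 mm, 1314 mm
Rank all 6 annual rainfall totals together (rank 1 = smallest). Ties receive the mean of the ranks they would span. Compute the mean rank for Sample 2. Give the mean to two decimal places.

3.75

Sorted (ascending): 527, 527, 853, 1110, 1284, 1314
The 2 values of 527 occupy positions 1–2 → average rank (1+2)/2 = 1.5.
Sample 2 values → pooled ranks: 527→1.5, 1314→6
Mean rank = (1.5 + 6) / 2 = 3.75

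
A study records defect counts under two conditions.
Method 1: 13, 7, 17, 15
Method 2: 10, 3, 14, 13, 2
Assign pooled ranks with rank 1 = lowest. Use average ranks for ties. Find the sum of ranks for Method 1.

25.5

Sorted (ascending): 2, 3, 7, 10, 13, 13, 14, 15, 17
The 2 values of 13 occupy positions 5–6 → average rank (5+6)/2 = 5.5.
Method 1 values → pooled ranks: 13→5.5, 7→3, 17→9, 15→8
Rank sum = 5.5 + 3 + 9 + 8 = 25.5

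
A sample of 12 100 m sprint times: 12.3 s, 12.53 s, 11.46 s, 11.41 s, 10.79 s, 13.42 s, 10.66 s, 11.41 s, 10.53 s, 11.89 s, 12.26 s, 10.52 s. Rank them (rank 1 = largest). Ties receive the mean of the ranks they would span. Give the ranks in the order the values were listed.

3, 2, 6, 7.5, 9, 1, 10, 7.5, 11, 5, 4, 12

Sorted (descending): 13.42, 12.53, 12.3, 12.26, 11.89, 11.46, 11.41, 11.41, 10.79, 10.66, 10.53, 10.52
The 2 values of 11.41 occupy positions 7–8 → average rank (7+8)/2 = 7.5.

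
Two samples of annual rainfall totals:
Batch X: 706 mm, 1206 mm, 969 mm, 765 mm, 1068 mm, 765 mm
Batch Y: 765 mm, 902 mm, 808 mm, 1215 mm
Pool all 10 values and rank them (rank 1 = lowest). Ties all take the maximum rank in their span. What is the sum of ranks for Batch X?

Sorted (ascending): 706, 765, 765, 765, 808, 902, 969, 1068, 1206, 1215
The 3 values of 765 occupy positions 2–4 → each gets rank 4.
Batch X values → pooled ranks: 706→1, 1206→9, 969→7, 765→4, 1068→8, 765→4
Rank sum = 1 + 9 + 7 + 4 + 8 + 4 = 33

33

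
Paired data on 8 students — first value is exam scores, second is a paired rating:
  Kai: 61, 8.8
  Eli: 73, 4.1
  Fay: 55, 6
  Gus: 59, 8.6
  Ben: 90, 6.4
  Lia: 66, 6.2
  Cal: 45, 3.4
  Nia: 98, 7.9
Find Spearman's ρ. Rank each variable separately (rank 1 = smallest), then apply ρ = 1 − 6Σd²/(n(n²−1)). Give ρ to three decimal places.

Ranks of variable 1: 4, 6, 2, 3, 7, 5, 1, 8
Ranks of variable 2: 8, 2, 3, 7, 5, 4, 1, 6
d = r₁ − r₂: -4, 4, -1, -4, 2, 1, 0, 2
d²: 16, 16, 1, 16, 4, 1, 0, 4; Σd² = 58
ρ = 1 − 6·58/(8·63) = 1 − 348/504 = 0.310

0.310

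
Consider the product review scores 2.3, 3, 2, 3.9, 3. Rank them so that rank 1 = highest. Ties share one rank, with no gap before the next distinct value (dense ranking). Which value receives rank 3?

2.3

Sorted (descending): 3.9, 3, 3, 2.3, 2
The 2 values of 3 share dense rank 2.
Remaining distinct values take the next consecutive integers.
Rank 3 → value 2.3.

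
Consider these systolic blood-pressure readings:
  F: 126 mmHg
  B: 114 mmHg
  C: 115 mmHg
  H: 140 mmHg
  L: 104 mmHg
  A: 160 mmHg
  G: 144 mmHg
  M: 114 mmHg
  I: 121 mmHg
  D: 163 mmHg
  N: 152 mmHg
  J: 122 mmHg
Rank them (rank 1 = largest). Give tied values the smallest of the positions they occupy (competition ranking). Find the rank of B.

Sorted (descending): 163, 160, 152, 144, 140, 126, 122, 121, 115, 114, 114, 104
The 2 values of 114 occupy positions 10–11 → each gets rank 10.
B has value 114 mmHg → rank 10.

10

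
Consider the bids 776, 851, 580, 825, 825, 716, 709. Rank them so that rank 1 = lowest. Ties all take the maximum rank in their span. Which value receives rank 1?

Sorted (ascending): 580, 709, 716, 776, 825, 825, 851
The 2 values of 825 occupy positions 5–6 → each gets rank 6.
Rank 1 → value 580.

580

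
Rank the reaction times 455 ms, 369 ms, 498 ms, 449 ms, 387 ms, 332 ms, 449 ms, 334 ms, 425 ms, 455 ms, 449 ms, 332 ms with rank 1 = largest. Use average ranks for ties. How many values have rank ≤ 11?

Sorted (descending): 498, 455, 455, 449, 449, 449, 425, 387, 369, 334, 332, 332
The 2 values of 455 occupy positions 2–3 → average rank (2+3)/2 = 2.5.
The 3 values of 449 occupy positions 4–6 → average rank 5.
The 2 values of 332 occupy positions 11–12 → average rank (11+12)/2 = 11.5.
Ranks ≤ 11: {1, 2.5, 2.5, 5, 5, 5, 7, 8, 9, 10} → 10 values.

10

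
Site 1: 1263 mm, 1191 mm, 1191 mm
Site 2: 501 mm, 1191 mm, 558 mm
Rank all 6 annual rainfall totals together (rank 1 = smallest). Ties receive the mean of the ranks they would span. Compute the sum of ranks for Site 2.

Sorted (ascending): 501, 558, 1191, 1191, 1191, 1263
The 3 values of 1191 occupy positions 3–5 → average rank 4.
Site 2 values → pooled ranks: 501→1, 1191→4, 558→2
Rank sum = 1 + 4 + 2 = 7

7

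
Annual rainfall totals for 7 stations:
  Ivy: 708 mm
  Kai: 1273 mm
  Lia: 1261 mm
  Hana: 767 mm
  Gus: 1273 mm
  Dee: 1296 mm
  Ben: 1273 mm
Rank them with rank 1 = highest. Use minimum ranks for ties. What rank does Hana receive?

6

Sorted (descending): 1296, 1273, 1273, 1273, 1261, 767, 708
The 3 values of 1273 occupy positions 2–4 → each gets rank 2.
Hana has value 767 mm → rank 6.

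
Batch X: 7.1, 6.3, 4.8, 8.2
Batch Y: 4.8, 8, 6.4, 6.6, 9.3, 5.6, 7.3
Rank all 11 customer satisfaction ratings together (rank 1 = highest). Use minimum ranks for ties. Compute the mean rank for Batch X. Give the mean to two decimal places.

6.25

Sorted (descending): 9.3, 8.2, 8, 7.3, 7.1, 6.6, 6.4, 6.3, 5.6, 4.8, 4.8
The 2 values of 4.8 occupy positions 10–11 → each gets rank 10.
Batch X values → pooled ranks: 7.1→5, 6.3→8, 4.8→10, 8.2→2
Mean rank = (5 + 8 + 10 + 2) / 4 = 6.25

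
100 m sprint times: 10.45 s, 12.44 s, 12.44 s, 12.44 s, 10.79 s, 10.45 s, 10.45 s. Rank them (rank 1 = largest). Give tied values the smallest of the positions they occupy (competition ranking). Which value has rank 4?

10.79

Sorted (descending): 12.44, 12.44, 12.44, 10.79, 10.45, 10.45, 10.45
The 3 values of 12.44 occupy positions 1–3 → each gets rank 1.
The 3 values of 10.45 occupy positions 5–7 → each gets rank 5.
Rank 4 → value 10.79.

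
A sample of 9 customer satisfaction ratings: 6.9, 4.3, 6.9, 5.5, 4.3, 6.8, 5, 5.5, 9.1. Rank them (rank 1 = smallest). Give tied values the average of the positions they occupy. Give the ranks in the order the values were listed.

Sorted (ascending): 4.3, 4.3, 5, 5.5, 5.5, 6.8, 6.9, 6.9, 9.1
The 2 values of 4.3 occupy positions 1–2 → average rank (1+2)/2 = 1.5.
The 2 values of 5.5 occupy positions 4–5 → average rank (4+5)/2 = 4.5.
The 2 values of 6.9 occupy positions 7–8 → average rank (7+8)/2 = 7.5.

7.5, 1.5, 7.5, 4.5, 1.5, 6, 3, 4.5, 9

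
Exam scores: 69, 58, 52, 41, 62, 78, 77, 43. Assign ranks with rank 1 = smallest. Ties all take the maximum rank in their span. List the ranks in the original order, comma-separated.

6, 4, 3, 1, 5, 8, 7, 2

Sorted (ascending): 41, 43, 52, 58, 62, 69, 77, 78
No ties — each value takes its position as its rank.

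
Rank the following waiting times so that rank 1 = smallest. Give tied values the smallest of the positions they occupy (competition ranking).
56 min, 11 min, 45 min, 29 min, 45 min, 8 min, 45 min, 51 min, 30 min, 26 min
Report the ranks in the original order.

10, 2, 6, 4, 6, 1, 6, 9, 5, 3

Sorted (ascending): 8, 11, 26, 29, 30, 45, 45, 45, 51, 56
The 3 values of 45 occupy positions 6–8 → each gets rank 6.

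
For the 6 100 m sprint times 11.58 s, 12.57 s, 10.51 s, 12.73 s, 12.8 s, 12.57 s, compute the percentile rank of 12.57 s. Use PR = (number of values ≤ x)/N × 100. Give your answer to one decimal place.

N = 6.
Strictly below 12.57: 2. Equal to 12.57: 2.
PR = 4/6 × 100 = 66.7

66.7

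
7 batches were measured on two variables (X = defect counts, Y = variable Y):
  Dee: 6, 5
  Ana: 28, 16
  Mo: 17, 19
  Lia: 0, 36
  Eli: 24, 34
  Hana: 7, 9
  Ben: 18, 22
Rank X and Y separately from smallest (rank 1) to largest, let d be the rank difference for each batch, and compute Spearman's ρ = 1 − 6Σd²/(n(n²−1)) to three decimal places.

0.036

Ranks of variable 1: 2, 7, 4, 1, 6, 3, 5
Ranks of variable 2: 1, 3, 4, 7, 6, 2, 5
d = r₁ − r₂: 1, 4, 0, -6, 0, 1, 0
d²: 1, 16, 0, 36, 0, 1, 0; Σd² = 54
ρ = 1 − 6·54/(7·48) = 1 − 324/336 = 0.036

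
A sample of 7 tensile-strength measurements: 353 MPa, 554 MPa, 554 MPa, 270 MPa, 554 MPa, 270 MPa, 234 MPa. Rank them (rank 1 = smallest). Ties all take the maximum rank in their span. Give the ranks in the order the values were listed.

4, 7, 7, 3, 7, 3, 1

Sorted (ascending): 234, 270, 270, 353, 554, 554, 554
The 2 values of 270 occupy positions 2–3 → each gets rank 3.
The 3 values of 554 occupy positions 5–7 → each gets rank 7.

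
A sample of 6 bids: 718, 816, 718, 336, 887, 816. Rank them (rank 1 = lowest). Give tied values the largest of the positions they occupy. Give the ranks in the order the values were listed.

3, 5, 3, 1, 6, 5

Sorted (ascending): 336, 718, 718, 816, 816, 887
The 2 values of 718 occupy positions 2–3 → each gets rank 3.
The 2 values of 816 occupy positions 4–5 → each gets rank 5.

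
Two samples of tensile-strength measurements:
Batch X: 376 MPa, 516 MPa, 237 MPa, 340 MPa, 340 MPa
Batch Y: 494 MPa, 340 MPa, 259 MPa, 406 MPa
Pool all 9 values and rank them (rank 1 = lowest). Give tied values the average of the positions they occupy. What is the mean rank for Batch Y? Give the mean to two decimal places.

Sorted (ascending): 237, 259, 340, 340, 340, 376, 406, 494, 516
The 3 values of 340 occupy positions 3–5 → average rank 4.
Batch Y values → pooled ranks: 494→8, 340→4, 259→2, 406→7
Mean rank = (8 + 4 + 2 + 7) / 4 = 5.25

5.25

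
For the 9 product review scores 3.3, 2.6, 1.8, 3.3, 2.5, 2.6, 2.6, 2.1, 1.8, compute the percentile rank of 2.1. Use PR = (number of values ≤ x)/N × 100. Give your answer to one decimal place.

N = 9.
Strictly below 2.1: 2. Equal to 2.1: 1.
PR = 3/9 × 100 = 33.3

33.3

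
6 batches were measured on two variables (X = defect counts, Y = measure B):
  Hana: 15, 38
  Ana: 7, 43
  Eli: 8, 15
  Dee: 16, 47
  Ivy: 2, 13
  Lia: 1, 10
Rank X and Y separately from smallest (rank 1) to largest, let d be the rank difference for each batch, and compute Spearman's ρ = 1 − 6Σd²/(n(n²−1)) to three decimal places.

0.829

Ranks of variable 1: 5, 3, 4, 6, 2, 1
Ranks of variable 2: 4, 5, 3, 6, 2, 1
d = r₁ − r₂: 1, -2, 1, 0, 0, 0
d²: 1, 4, 1, 0, 0, 0; Σd² = 6
ρ = 1 − 6·6/(6·35) = 1 − 36/210 = 0.829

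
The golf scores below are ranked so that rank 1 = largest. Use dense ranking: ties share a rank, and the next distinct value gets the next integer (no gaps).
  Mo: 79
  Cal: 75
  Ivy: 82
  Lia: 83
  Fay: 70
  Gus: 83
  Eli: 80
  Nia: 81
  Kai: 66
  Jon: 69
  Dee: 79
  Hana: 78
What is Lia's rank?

1

Sorted (descending): 83, 83, 82, 81, 80, 79, 79, 78, 75, 70, 69, 66
The 2 values of 83 share dense rank 1.
The 2 values of 79 share dense rank 5.
Remaining distinct values take the next consecutive integers.
Lia has value 83 → rank 1.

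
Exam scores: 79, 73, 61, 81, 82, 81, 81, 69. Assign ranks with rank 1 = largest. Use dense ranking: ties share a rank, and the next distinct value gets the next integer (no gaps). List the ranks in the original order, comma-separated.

Sorted (descending): 82, 81, 81, 81, 79, 73, 69, 61
The 3 values of 81 share dense rank 2.
Remaining distinct values take the next consecutive integers.

3, 4, 6, 2, 1, 2, 2, 5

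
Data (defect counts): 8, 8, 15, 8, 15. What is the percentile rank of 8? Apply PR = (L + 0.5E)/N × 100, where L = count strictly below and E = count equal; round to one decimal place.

N = 5.
Strictly below 8: 0. Equal to 8: 3.
PR = (0 + 0.5·3)/5 × 100 = 30.0

30.0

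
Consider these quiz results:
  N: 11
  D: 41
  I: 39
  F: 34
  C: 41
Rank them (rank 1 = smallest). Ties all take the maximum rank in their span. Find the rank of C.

5

Sorted (ascending): 11, 34, 39, 41, 41
The 2 values of 41 occupy positions 4–5 → each gets rank 5.
C has value 41 → rank 5.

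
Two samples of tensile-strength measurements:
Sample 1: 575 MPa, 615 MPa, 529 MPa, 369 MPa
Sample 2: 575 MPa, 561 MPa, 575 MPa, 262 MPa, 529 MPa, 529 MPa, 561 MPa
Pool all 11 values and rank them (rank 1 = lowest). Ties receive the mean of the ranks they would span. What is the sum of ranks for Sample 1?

Sorted (ascending): 262, 369, 529, 529, 529, 561, 561, 575, 575, 575, 615
The 3 values of 529 occupy positions 3–5 → average rank 4.
The 2 values of 561 occupy positions 6–7 → average rank (6+7)/2 = 6.5.
The 3 values of 575 occupy positions 8–10 → average rank 9.
Sample 1 values → pooled ranks: 575→9, 615→11, 529→4, 369→2
Rank sum = 9 + 11 + 4 + 2 = 26

26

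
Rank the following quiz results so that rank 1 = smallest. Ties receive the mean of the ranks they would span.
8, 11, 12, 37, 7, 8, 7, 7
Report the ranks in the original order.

4.5, 6, 7, 8, 2, 4.5, 2, 2

Sorted (ascending): 7, 7, 7, 8, 8, 11, 12, 37
The 3 values of 7 occupy positions 1–3 → average rank 2.
The 2 values of 8 occupy positions 4–5 → average rank (4+5)/2 = 4.5.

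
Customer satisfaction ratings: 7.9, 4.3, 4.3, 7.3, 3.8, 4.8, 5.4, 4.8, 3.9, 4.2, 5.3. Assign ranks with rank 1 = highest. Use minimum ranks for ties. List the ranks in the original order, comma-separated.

1, 7, 7, 2, 11, 5, 3, 5, 10, 9, 4

Sorted (descending): 7.9, 7.3, 5.4, 5.3, 4.8, 4.8, 4.3, 4.3, 4.2, 3.9, 3.8
The 2 values of 4.8 occupy positions 5–6 → each gets rank 5.
The 2 values of 4.3 occupy positions 7–8 → each gets rank 7.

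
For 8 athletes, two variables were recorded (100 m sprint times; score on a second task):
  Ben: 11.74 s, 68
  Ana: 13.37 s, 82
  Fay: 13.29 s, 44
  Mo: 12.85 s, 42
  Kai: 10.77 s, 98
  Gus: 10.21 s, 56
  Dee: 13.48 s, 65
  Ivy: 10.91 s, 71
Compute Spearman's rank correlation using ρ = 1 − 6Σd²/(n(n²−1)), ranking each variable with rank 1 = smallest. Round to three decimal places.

Ranks of variable 1: 4, 7, 6, 5, 2, 1, 8, 3
Ranks of variable 2: 5, 7, 2, 1, 8, 3, 4, 6
d = r₁ − r₂: -1, 0, 4, 4, -6, -2, 4, -3
d²: 1, 0, 16, 16, 36, 4, 16, 9; Σd² = 98
ρ = 1 − 6·98/(8·63) = 1 − 588/504 = -0.167

-0.167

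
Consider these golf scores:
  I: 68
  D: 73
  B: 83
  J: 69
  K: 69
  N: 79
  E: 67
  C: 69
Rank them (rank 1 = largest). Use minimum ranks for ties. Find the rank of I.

7

Sorted (descending): 83, 79, 73, 69, 69, 69, 68, 67
The 3 values of 69 occupy positions 4–6 → each gets rank 4.
I has value 68 → rank 7.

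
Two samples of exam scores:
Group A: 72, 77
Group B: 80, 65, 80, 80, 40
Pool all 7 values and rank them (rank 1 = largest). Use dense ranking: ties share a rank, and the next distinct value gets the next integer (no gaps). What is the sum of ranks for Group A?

Sorted (descending): 80, 80, 80, 77, 72, 65, 40
The 3 values of 80 share dense rank 1.
Remaining distinct values take the next consecutive integers.
Group A values → pooled ranks: 72→3, 77→2
Rank sum = 3 + 2 = 5

5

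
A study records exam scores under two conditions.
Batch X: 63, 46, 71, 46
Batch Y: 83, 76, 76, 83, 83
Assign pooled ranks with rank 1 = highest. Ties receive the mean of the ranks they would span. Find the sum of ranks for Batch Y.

15

Sorted (descending): 83, 83, 83, 76, 76, 71, 63, 46, 46
The 3 values of 83 occupy positions 1–3 → average rank 2.
The 2 values of 76 occupy positions 4–5 → average rank (4+5)/2 = 4.5.
The 2 values of 46 occupy positions 8–9 → average rank (8+9)/2 = 8.5.
Batch Y values → pooled ranks: 83→2, 76→4.5, 76→4.5, 83→2, 83→2
Rank sum = 2 + 4.5 + 4.5 + 2 + 2 = 15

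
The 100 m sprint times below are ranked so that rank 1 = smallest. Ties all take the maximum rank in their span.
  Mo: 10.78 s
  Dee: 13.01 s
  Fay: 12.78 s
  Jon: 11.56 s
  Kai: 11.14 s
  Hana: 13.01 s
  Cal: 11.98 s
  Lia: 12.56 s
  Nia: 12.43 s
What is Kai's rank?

2

Sorted (ascending): 10.78, 11.14, 11.56, 11.98, 12.43, 12.56, 12.78, 13.01, 13.01
The 2 values of 13.01 occupy positions 8–9 → each gets rank 9.
Kai has value 11.14 s → rank 2.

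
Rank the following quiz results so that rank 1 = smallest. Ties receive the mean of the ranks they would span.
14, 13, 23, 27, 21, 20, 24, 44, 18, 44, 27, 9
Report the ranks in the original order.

3, 2, 7, 9.5, 6, 5, 8, 11.5, 4, 11.5, 9.5, 1

Sorted (ascending): 9, 13, 14, 18, 20, 21, 23, 24, 27, 27, 44, 44
The 2 values of 27 occupy positions 9–10 → average rank (9+10)/2 = 9.5.
The 2 values of 44 occupy positions 11–12 → average rank (11+12)/2 = 11.5.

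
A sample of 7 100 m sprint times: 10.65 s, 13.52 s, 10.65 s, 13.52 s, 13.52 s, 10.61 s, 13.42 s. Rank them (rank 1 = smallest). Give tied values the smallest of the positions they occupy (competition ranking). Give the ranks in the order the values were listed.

Sorted (ascending): 10.61, 10.65, 10.65, 13.42, 13.52, 13.52, 13.52
The 2 values of 10.65 occupy positions 2–3 → each gets rank 2.
The 3 values of 13.52 occupy positions 5–7 → each gets rank 5.

2, 5, 2, 5, 5, 1, 4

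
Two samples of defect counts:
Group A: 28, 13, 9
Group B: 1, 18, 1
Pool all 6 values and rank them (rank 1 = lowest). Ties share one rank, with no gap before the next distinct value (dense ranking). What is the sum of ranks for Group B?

Sorted (ascending): 1, 1, 9, 13, 18, 28
The 2 values of 1 share dense rank 1.
Remaining distinct values take the next consecutive integers.
Group B values → pooled ranks: 1→1, 18→4, 1→1
Rank sum = 1 + 4 + 1 = 6

6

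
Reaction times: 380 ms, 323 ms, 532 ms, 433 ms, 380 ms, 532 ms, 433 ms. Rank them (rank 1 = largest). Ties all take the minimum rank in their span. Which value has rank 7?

Sorted (descending): 532, 532, 433, 433, 380, 380, 323
The 2 values of 532 occupy positions 1–2 → each gets rank 1.
The 2 values of 433 occupy positions 3–4 → each gets rank 3.
The 2 values of 380 occupy positions 5–6 → each gets rank 5.
Rank 7 → value 323.

323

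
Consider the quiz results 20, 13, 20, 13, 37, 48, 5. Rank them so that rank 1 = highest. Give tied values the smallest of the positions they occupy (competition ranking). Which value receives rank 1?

48

Sorted (descending): 48, 37, 20, 20, 13, 13, 5
The 2 values of 20 occupy positions 3–4 → each gets rank 3.
The 2 values of 13 occupy positions 5–6 → each gets rank 5.
Rank 1 → value 48.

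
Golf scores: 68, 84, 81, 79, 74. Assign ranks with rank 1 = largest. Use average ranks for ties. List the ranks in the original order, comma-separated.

Sorted (descending): 84, 81, 79, 74, 68
No ties — each value takes its position as its rank.

5, 1, 2, 3, 4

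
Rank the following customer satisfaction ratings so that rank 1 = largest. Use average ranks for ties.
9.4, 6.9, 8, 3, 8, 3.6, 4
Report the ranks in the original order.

Sorted (descending): 9.4, 8, 8, 6.9, 4, 3.6, 3
The 2 values of 8 occupy positions 2–3 → average rank (2+3)/2 = 2.5.

1, 4, 2.5, 7, 2.5, 6, 5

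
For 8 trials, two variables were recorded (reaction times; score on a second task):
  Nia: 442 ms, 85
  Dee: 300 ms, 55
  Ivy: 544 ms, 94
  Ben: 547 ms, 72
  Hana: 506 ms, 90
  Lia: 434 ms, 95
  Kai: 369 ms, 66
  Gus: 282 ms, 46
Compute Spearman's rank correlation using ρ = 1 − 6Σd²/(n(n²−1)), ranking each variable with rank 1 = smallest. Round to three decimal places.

0.619

Ranks of variable 1: 5, 2, 7, 8, 6, 4, 3, 1
Ranks of variable 2: 5, 2, 7, 4, 6, 8, 3, 1
d = r₁ − r₂: 0, 0, 0, 4, 0, -4, 0, 0
d²: 0, 0, 0, 16, 0, 16, 0, 0; Σd² = 32
ρ = 1 − 6·32/(8·63) = 1 − 192/504 = 0.619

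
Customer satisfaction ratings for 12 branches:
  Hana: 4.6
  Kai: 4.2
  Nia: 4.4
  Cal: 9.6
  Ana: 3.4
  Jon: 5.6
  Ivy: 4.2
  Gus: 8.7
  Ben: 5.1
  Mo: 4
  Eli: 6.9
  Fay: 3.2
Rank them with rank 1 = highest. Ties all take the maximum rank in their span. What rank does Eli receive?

Sorted (descending): 9.6, 8.7, 6.9, 5.6, 5.1, 4.6, 4.4, 4.2, 4.2, 4, 3.4, 3.2
The 2 values of 4.2 occupy positions 8–9 → each gets rank 9.
Eli has value 6.9 → rank 3.

3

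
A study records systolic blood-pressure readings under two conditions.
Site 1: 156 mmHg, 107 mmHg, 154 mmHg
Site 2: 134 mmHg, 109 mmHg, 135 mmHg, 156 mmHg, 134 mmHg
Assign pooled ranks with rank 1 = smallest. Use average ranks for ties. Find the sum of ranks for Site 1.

14.5

Sorted (ascending): 107, 109, 134, 134, 135, 154, 156, 156
The 2 values of 134 occupy positions 3–4 → average rank (3+4)/2 = 3.5.
The 2 values of 156 occupy positions 7–8 → average rank (7+8)/2 = 7.5.
Site 1 values → pooled ranks: 156→7.5, 107→1, 154→6
Rank sum = 7.5 + 1 + 6 = 14.5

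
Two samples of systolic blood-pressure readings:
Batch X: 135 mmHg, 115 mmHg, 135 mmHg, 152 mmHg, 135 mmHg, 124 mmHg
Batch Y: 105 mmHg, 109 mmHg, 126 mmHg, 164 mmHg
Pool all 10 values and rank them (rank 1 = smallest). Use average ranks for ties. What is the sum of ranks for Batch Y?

Sorted (ascending): 105, 109, 115, 124, 126, 135, 135, 135, 152, 164
The 3 values of 135 occupy positions 6–8 → average rank 7.
Batch Y values → pooled ranks: 105→1, 109→2, 126→5, 164→10
Rank sum = 1 + 2 + 5 + 10 = 18

18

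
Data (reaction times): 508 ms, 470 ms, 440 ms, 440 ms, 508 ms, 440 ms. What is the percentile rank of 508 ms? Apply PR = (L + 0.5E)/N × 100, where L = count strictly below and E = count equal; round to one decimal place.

N = 6.
Strictly below 508: 4. Equal to 508: 2.
PR = (4 + 0.5·2)/6 × 100 = 83.3

83.3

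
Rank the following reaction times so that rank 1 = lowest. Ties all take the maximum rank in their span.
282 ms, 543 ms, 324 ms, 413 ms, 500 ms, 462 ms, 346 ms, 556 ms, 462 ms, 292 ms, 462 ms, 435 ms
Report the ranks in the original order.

Sorted (ascending): 282, 292, 324, 346, 413, 435, 462, 462, 462, 500, 543, 556
The 3 values of 462 occupy positions 7–9 → each gets rank 9.

1, 11, 3, 5, 10, 9, 4, 12, 9, 2, 9, 6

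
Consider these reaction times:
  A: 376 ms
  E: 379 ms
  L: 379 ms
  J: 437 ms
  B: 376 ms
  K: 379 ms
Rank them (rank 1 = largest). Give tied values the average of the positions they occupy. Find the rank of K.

3

Sorted (descending): 437, 379, 379, 379, 376, 376
The 3 values of 379 occupy positions 2–4 → average rank 3.
The 2 values of 376 occupy positions 5–6 → average rank (5+6)/2 = 5.5.
K has value 379 ms → rank 3.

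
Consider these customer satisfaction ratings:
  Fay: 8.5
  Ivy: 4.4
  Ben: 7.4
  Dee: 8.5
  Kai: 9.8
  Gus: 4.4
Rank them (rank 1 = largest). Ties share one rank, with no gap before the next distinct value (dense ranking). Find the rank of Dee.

Sorted (descending): 9.8, 8.5, 8.5, 7.4, 4.4, 4.4
The 2 values of 8.5 share dense rank 2.
The 2 values of 4.4 share dense rank 4.
Remaining distinct values take the next consecutive integers.
Dee has value 8.5 → rank 2.

2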